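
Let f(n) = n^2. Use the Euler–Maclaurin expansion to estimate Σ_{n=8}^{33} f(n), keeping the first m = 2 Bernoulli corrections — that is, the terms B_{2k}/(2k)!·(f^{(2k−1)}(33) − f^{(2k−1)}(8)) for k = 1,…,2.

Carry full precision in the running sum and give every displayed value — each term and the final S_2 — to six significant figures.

S_2 ≈ 12389.0

The integral term ∫_8^33 x^2 dx = 11808.3.
Boundary: ½(f(8) + f(33)) = ½(64.0000 + 1089.00) = 576.500.
Integral + boundary = 12384.8.
k=1: B_{2}/(2)! × [f^{(1)}(33) − f^{(1)}(8)] = 1/12 × (66.0000 − 16.0000) = 4.16667.
After k=1: 12389.0.
k=2: B_{4}/(4)! × [f^{(3)}(33) − f^{(3)}(8)] = −1/720 × (0.00000 − 0.00000) = 0.00000.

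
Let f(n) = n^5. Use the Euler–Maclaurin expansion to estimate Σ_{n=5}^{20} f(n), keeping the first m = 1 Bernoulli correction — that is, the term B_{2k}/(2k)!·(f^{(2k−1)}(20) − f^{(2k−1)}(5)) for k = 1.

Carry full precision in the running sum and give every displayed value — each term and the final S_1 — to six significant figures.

Integral: ∫_5^20 x^5 dx = 1.06641e+07.
Endpoint term: (f(5) + f(20))/2 = (3125.00 + 3.20000e+06)/2 = 1.60156e+06.
Running total after boundary: 1.22656e+07.
k=1: B_{2}/(2)! × [f^{(1)}(20) − f^{(1)}(5)] = 1/12 × (800000 − 3125.00) = 66406.2.

S_1 ≈ 1.23320e+07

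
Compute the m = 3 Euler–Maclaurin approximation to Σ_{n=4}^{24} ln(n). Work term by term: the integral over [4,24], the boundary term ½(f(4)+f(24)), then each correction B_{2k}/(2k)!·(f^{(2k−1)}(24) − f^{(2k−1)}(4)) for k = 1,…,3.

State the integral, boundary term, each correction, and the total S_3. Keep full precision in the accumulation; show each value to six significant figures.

Integral: ∫_4^24 ln(x) dx = 50.7281.
Endpoint term: (f(4) + f(24))/2 = (1.38629 + 3.17805)/2 = 2.28217.
Running total after boundary: 53.0103.
Order-1 term: 1/12 · (0.0416667 − 0.250000) = -0.0173611.
Running total after k=1: 52.9929.
Order-2 term: −1/720 · (0.000144676 − 0.0312500) = 4.32018e-05.
Running total after k=2: 52.9930.
Order-3 term: 1/30240 · (3.01408e-06 − 0.0234375) = -7.74950e-07.

S_3 ≈ 52.9930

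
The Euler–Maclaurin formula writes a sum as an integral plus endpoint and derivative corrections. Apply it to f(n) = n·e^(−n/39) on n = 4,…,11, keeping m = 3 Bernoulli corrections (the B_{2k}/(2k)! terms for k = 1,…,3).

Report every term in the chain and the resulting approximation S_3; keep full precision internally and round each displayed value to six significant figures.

Integral: ∫_4^11 x·e^(−x/39) dx = 42.7683.
½[f(4) + f(11)] = ½[3.61008 + 8.29659] = 5.95333.
Running total after boundary: 48.7216.
Order-1 term: 1/12 · (0.541502 − 0.809954) = -0.0223710.
Running total after k=1: 48.6992.
Order-2 term: −1/720 · (0.00134778 − 0.00171926) = 5.15946e-07.
Running total after k=2: 48.6992.
Order-3 term: 1/30240 · (1.53816e-06 − 1.91059e-06) = -1.23158e-11.

S_3 ≈ 48.6992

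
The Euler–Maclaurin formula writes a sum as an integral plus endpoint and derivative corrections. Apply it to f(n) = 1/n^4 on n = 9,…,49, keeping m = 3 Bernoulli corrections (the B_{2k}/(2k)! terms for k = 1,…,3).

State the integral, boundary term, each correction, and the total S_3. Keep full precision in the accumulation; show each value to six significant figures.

The integral term ∫_9^49 1/x^4 dx = 0.000454414.
Endpoint term: (f(9) + f(49))/2 = (0.000152416 + 1.73467e-07)/2 = 7.62946e-05.
So far: 0.000530709.
k=1: B_{2}/(2)! × [f^{(1)}(49) − f^{(1)}(9)] = 1/12 × (-1.41605e-08 − (-6.77404e-05)) = 5.64385e-06.
Partial sum through k=1: 0.000536353.
k=2: B_{4}/(4)! × [f^{(3)}(49) − f^{(3)}(9)] = −1/720 × (-1.76933e-10 − (-2.50890e-05)) = -3.48456e-08.
Partial sum through k=2: 0.000536318.
k=3: B_{6}/(6)! × [f^{(5)}(49) − f^{(5)}(9)] = 1/30240 × (-4.12672e-12 − (-1.73455e-05)) = 5.73594e-10.

S_3 ≈ 0.000536318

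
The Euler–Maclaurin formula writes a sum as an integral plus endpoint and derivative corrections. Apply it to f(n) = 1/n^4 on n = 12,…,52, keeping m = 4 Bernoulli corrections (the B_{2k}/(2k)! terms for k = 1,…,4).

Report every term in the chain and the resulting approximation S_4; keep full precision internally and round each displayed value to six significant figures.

S_4 ≈ 0.000216046

∫_12^52 1/x^4 dx evaluates to 0.000190531.
½[f(12) + f(52)] = ½[4.82253e-05 + 1.36769e-07] = 2.41810e-05.
Running total after boundary: 0.000214712.
Order-1 term: 1/12 · (-1.05207e-08 − (-1.60751e-05)) = 1.33872e-06.
Running total after k=1: 0.000216050.
Order-2 term: −1/720 · (-1.16723e-10 − (-3.34898e-06)) = -4.65120e-09.
Running total after k=2: 0.000216046.
Order-3 term: 1/30240 · (-2.41735e-12 − (-1.30238e-06)) = 4.30681e-11.
Running total after k=3: 0.000216046.
Order-4 term: −1/1209600 · (-8.04591e-14 − (-8.13988e-07)) = -6.72940e-13.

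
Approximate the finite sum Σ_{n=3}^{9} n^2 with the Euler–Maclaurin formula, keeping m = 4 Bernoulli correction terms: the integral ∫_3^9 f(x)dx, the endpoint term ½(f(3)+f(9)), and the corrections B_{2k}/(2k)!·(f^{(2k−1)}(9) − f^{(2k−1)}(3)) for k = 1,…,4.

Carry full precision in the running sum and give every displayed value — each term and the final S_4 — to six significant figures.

S_4 ≈ 280.000

The integral term ∫_3^9 x^2 dx = 234.000.
½[f(3) + f(9)] = ½[9.00000 + 81.0000] = 45.0000.
Running total after boundary: 279.000.
k=1: B_{2}/(2)! × [f^{(1)}(9) − f^{(1)}(3)] = 1/12 × (18.0000 − 6.00000) = 1.00000.
After k=1: 280.000.
k=2: B_{4}/(4)! × [f^{(3)}(9) − f^{(3)}(3)] = −1/720 × (0.00000 − 0.00000) = 0.00000.
After k=2: 280.000.
k=3: B_{6}/(6)! × [f^{(5)}(9) − f^{(5)}(3)] = 1/30240 × (0.00000 − 0.00000) = 0.00000.
After k=3: 280.000.
k=4: B_{8}/(8)! × [f^{(7)}(9) − f^{(7)}(3)] = −1/1209600 × (0.00000 − 0.00000) = 0.00000.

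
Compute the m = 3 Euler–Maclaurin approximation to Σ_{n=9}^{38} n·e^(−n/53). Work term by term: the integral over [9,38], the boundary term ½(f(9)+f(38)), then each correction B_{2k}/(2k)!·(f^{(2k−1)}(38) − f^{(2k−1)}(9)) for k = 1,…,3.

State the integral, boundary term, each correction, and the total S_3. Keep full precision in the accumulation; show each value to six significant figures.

S_3 ≈ 431.128

Integral: ∫_9^38 x·e^(−x/53) dx = 418.102.
Endpoint term: (f(9) + f(38))/2 = (7.59442 + 18.5525)/2 = 13.0735.
Integral + boundary = 431.175.
Order-1 term: 1/12 · (0.138177 − 0.700533) = -0.0468630.
After k=1: 431.128.
Order-2 term: −1/720 · (0.000396805 − 0.000850189) = 6.29701e-07.
After k=2: 431.128.
Order-3 term: 1/30240 · (2.65012e-07 − 5.16550e-07) = -8.31806e-12.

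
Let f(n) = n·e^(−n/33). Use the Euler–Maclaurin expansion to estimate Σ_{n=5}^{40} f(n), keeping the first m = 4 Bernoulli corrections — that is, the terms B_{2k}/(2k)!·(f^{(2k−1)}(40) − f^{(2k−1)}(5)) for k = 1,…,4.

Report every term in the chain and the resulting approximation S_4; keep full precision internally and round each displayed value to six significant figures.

S_4 ≈ 368.892

Integral: ∫_5^40 x·e^(−x/33) dx = 360.859.
Endpoint term: (f(5) + f(40))/2 = (4.29702 + 11.9026)/2 = 8.09982.
Running total after boundary: 368.958.
k=1: B_{2}/(2)! × [f^{(1)}(40) − f^{(1)}(5)] = 1/12 × (-0.0631199 − 0.729192) = -0.0660260.
Running total after k=1: 368.892.
k=2: B_{4}/(4)! × [f^{(3)}(40) − f^{(3)}(5)] = −1/720 × (0.000488532 − 0.00224794) = 2.44362e-06.
Running total after k=2: 368.892.
k=3: B_{6}/(6)! × [f^{(5)}(40) − f^{(5)}(5)] = 1/30240 × (9.50436e-07 − 3.51357e-06) = -8.47596e-11.
Running total after k=3: 368.892.
k=4: B_{8}/(8)! × [f^{(7)}(40) − f^{(7)}(5)] = −1/1209600 × (1.33358e-09 − 4.55731e-09) = 2.66512e-15.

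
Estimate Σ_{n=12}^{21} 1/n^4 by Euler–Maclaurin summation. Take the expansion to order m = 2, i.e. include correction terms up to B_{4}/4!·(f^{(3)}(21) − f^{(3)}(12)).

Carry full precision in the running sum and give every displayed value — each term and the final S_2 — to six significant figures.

Integral: ∫_12^21 1/x^4 dx = 0.000156908.
Endpoint term: (f(12) + f(21))/2 = (4.82253e-05 + 5.14189e-06)/2 = 2.66836e-05.
So far: 0.000183592.
Order-1 term: 1/12 · (-9.79408e-07 − (-1.60751e-05)) = 1.25797e-06.
After k=1: 0.000184850.
Order-2 term: −1/720 · (-6.66264e-08 − (-3.34898e-06)) = -4.55882e-09.

S_2 ≈ 0.000184845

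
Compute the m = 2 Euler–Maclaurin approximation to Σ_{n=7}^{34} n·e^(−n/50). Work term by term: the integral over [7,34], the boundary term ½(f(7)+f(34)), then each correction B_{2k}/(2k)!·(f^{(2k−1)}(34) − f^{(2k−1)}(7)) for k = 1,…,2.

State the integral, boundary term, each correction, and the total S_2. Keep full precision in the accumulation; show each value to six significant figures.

S_2 ≈ 361.486

Integral: ∫_7^34 x·e^(−x/50) dx = 349.880.
Boundary: ½(f(7) + f(34)) = ½(6.08551 + 17.2250) = 11.6552.
Integral + boundary = 361.535.
Order-1 term: 1/12 · (0.162117 − 0.747648) = -0.0487942.
Partial sum through k=1: 361.486.
Order-2 term: −1/720 · (0.000470141 − 0.000994546) = 7.28341e-07.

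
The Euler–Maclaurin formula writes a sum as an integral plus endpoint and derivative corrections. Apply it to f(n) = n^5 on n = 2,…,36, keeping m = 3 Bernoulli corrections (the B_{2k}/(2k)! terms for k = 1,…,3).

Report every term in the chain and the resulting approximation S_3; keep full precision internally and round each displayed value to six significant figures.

S_3 ≈ 3.93730e+08

Integral: ∫_2^36 x^5 dx = 3.62797e+08.
Boundary: ½(f(2) + f(36)) = ½(32.0000 + 6.04662e+07) = 3.02331e+07.
Integral + boundary = 3.93030e+08.
Correction k=1: B_{2}/2! · (f^{(1)}(36) − f^{(1)}(2)) = 1/12 · (8.39808e+06 − 80.0000) = 699833.
After k=1: 3.93730e+08.
Correction k=2: B_{4}/4! · (f^{(3)}(36) − f^{(3)}(2)) = −1/720 · (77760.0 − 240.000) = -107.667.
After k=2: 3.93730e+08.
Correction k=3: B_{6}/6! · (f^{(5)}(36) − f^{(5)}(2)) = 1/30240 · (120.000 − 120.000) = 0.00000.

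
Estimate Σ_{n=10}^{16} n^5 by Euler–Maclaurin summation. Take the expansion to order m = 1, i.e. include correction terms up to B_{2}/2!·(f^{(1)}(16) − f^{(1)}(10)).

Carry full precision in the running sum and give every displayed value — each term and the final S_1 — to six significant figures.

∫_10^16 x^5 dx evaluates to 2.62954e+06.
Endpoint term: (f(10) + f(16))/2 = (100000 + 1.04858e+06)/2 = 574288.
Running total after boundary: 3.20382e+06.
Correction k=1: B_{2}/2! · (f^{(1)}(16) − f^{(1)}(10)) = 1/12 · (327680 − 50000.0) = 23140.0.

S_1 ≈ 3.22696e+06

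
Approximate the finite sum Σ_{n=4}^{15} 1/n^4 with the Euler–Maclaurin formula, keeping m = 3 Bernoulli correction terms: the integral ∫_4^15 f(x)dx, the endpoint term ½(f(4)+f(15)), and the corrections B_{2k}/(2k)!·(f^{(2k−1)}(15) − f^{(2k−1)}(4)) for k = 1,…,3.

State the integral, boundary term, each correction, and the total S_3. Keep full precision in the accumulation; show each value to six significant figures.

S_3 ≈ 0.00738833

The integral term ∫_4^15 1/x^4 dx = 0.00510957.
Boundary: ½(f(4) + f(15)) = ½(0.00390625 + 1.97531e-05) = 0.00196300.
Running total after boundary: 0.00707257.
k=1: B_{2}/(2)! × [f^{(1)}(15) − f^{(1)}(4)] = 1/12 × (-5.26749e-06 − (-0.00390625)) = 0.000325082.
After k=1: 0.00739765.
k=2: B_{4}/(4)! × [f^{(3)}(15) − f^{(3)}(4)] = −1/720 × (-7.02332e-07 − (-0.00732422)) = -1.01716e-05.
After k=2: 0.00738748.
k=3: B_{6}/(6)! × [f^{(5)}(15) − f^{(5)}(4)] = 1/30240 × (-1.74803e-07 − (-0.0256348)) = 8.47705e-07.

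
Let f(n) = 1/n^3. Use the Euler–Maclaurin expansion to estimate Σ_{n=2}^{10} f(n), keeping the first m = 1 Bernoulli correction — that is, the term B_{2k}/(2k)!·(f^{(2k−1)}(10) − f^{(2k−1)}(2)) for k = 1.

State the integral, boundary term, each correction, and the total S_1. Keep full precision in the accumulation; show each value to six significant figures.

∫_2^10 1/x^3 dx evaluates to 0.120000.
Endpoint term: (f(2) + f(10))/2 = (0.125000 + 0.00100000)/2 = 0.0630000.
Running total after boundary: 0.183000.
Correction k=1: B_{2}/2! · (f^{(1)}(10) − f^{(1)}(2)) = 1/12 · (-0.000300000 − (-0.187500)) = 0.0156000.

S_1 ≈ 0.198600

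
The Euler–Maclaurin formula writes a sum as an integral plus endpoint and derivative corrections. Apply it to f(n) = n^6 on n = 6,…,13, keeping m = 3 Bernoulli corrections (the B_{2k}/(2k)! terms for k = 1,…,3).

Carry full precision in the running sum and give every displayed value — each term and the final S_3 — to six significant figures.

S_3 ≈ 1.15422e+07

The integral term ∫_6^13 x^6 dx = 8.92408e+06.
½[f(6) + f(13)] = ½[46656.0 + 4.82681e+06] = 2.43673e+06.
So far: 1.13608e+07.
Order-1 term: 1/12 · (2.22776e+06 − 46656.0) = 181758.
Running total after k=1: 1.15426e+07.
Order-2 term: −1/720 · (263640 − 25920.0) = -330.167.
Running total after k=2: 1.15422e+07.
Order-3 term: 1/30240 · (9360.00 − 4320.00) = 0.166667.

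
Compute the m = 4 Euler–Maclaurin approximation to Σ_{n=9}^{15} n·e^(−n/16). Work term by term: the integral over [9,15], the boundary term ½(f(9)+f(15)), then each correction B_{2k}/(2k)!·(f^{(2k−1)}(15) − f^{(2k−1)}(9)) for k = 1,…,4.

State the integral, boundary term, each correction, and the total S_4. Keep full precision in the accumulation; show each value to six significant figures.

S_4 ≈ 39.1591

Integral: ∫_9^15 x·e^(−x/16) dx = 33.6767.
½[f(9) + f(15)] = ½[5.12805 + 5.87408] = 5.50106.
Running total after boundary: 39.1778.
Order-1 term: 1/12 · (0.0244754 − 0.249280) = -0.0187337.
After k=1: 39.1591.
Order-2 term: −1/720 · (0.00315503 − 0.00542518) = 3.15299e-06.
After k=2: 39.1591.
Order-3 term: 1/30240 · (2.42752e-05 − 3.85805e-05) = -4.73060e-10.
After k=3: 39.1591.
Order-4 term: −1/1209600 · (1.41508e-07 − 2.18628e-07) = 6.37571e-14.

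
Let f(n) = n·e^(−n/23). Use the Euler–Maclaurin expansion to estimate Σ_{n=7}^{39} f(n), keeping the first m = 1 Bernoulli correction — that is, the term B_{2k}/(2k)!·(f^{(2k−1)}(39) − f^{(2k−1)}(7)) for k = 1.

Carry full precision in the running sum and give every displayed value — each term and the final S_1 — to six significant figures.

Integral: ∫_7^39 x·e^(−x/23) dx = 247.305.
½[f(7) + f(39)] = ½[5.16323 + 7.15570] = 6.15947.
Integral + boundary = 253.465.
Order-1 term: 1/12 · (-0.127638 − 0.513116) = -0.0533962.

S_1 ≈ 253.411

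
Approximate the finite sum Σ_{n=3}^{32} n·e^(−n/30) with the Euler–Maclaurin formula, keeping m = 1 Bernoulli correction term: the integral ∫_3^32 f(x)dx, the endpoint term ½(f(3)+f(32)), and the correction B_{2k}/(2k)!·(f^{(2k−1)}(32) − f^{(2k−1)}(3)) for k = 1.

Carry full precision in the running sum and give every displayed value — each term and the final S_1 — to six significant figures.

S_1 ≈ 262.457

∫_3^32 x·e^(−x/30) dx evaluates to 255.663.
Boundary: ½(f(3) + f(32)) = ½(2.71451 + 11.0129) = 6.86372.
Running total after boundary: 262.527.
Correction k=1: B_{2}/2! · (f^{(1)}(32) − f^{(1)}(3)) = 1/12 · (-0.0229436 − 0.814354) = -0.0697748.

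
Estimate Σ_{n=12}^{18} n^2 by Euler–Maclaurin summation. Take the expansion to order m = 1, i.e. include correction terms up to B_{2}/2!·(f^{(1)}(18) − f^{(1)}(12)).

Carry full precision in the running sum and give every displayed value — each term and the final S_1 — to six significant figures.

∫_12^18 x^2 dx evaluates to 1368.00.
Boundary: ½(f(12) + f(18)) = ½(144.000 + 324.000) = 234.000.
Integral + boundary = 1602.00.
Correction k=1: B_{2}/2! · (f^{(1)}(18) − f^{(1)}(12)) = 1/12 · (36.0000 − 24.0000) = 1.00000.

S_1 ≈ 1603.00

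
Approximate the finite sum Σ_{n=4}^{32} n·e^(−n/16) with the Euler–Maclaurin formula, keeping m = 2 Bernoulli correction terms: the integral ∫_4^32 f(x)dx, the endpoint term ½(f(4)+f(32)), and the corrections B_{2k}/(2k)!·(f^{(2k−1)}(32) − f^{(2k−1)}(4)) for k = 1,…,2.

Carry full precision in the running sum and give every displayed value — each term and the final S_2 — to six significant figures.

S_2 ≈ 148.942

Integral: ∫_4^32 x·e^(−x/16) dx = 145.279.
½[f(4) + f(32)] = ½[3.11520 + 4.33073] = 3.72297.
Running total after boundary: 149.002.
k=1: B_{2}/(2)! × [f^{(1)}(32) − f^{(1)}(4)] = 1/12 × (-0.135335 − 0.584101) = -0.0599530.
Running total after k=1: 148.942.
k=2: B_{4}/(4)! × [f^{(3)}(32) − f^{(3)}(4)] = −1/720 × (0.000528653 − 0.00836602) = 1.08852e-05.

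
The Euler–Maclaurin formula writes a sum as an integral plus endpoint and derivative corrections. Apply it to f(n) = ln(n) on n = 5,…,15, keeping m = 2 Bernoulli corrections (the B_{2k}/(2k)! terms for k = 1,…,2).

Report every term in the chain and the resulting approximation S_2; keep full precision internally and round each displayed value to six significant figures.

Integral: ∫_5^15 ln(x) dx = 22.5736.
½[f(5) + f(15)] = ½[1.60944 + 2.70805] = 2.15874.
So far: 24.7323.
Order-1 term: 1/12 · (0.0666667 − 0.200000) = -0.0111111.
After k=1: 24.7212.
Order-2 term: −1/720 · (0.000592593 − 0.0160000) = 2.13992e-05.

S_2 ≈ 24.7212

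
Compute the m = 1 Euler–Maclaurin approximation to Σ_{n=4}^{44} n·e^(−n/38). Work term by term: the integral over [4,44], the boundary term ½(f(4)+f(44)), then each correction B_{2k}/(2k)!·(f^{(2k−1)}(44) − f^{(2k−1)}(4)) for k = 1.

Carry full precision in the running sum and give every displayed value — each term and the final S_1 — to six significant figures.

S_1 ≈ 466.298

Integral: ∫_4^44 x·e^(−x/38) dx = 457.658.
Boundary: ½(f(4) + f(44)) = ½(3.60035 + 13.8225) = 8.71141.
Integral + boundary = 466.370.
k=1: B_{2}/(2)! × [f^{(1)}(44) − f^{(1)}(4)] = 1/12 × (-0.0496021 − 0.805342) = -0.0712453.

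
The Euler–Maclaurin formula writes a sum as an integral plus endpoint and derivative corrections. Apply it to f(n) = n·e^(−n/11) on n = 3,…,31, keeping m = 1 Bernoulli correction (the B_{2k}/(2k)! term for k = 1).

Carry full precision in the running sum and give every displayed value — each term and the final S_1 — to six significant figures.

S_1 ≈ 91.6645

The integral term ∫_3^31 x·e^(−x/11) dx = 89.6522.
Endpoint term: (f(3) + f(31))/2 = (2.28390 + 1.85115)/2 = 2.06752.
Running total after boundary: 91.7197.
Correction k=1: B_{2}/2! · (f^{(1)}(31) − f^{(1)}(3)) = 1/12 · (-0.108572 − 0.553673) = -0.0551871.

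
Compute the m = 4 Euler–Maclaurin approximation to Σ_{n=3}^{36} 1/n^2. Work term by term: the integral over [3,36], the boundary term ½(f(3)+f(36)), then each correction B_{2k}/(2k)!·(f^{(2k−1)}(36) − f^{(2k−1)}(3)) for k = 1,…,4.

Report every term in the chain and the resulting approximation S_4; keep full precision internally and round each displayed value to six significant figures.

∫_3^36 1/x^2 dx evaluates to 0.305556.
½[f(3) + f(36)] = ½[0.111111 + 0.000771605] = 0.0559414.
Running total after boundary: 0.361497.
Order-1 term: 1/12 · (-4.28669e-05 − (-0.0740741)) = 0.00616927.
Partial sum through k=1: 0.367666.
Order-2 term: −1/720 · (-3.96916e-07 − (-0.0987654)) = -0.000137174.
Partial sum through k=2: 0.367529.
Order-3 term: 1/30240 · (-9.18787e-09 − (-0.329218)) = 1.08868e-05.
Partial sum through k=3: 0.367540.
Order-4 term: −1/1209600 · (-3.97007e-10 − (-2.04847)) = -1.69351e-06.

S_4 ≈ 0.367538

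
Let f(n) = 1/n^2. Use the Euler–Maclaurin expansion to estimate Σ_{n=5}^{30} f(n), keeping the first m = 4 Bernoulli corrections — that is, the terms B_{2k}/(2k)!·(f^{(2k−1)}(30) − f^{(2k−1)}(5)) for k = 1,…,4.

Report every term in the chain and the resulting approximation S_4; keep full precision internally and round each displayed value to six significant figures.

Integral: ∫_5^30 1/x^2 dx = 0.166667.
Endpoint term: (f(5) + f(30))/2 = (0.0400000 + 0.00111111)/2 = 0.0205556.
So far: 0.187222.
k=1: B_{2}/(2)! × [f^{(1)}(30) − f^{(1)}(5)] = 1/12 × (-7.40741e-05 − (-0.0160000)) = 0.00132716.
Partial sum through k=1: 0.188549.
k=2: B_{4}/(4)! × [f^{(3)}(30) − f^{(3)}(5)] = −1/720 × (-9.87654e-07 − (-0.00768000)) = -1.06653e-05.
Partial sum through k=2: 0.188539.
k=3: B_{6}/(6)! × [f^{(5)}(30) − f^{(5)}(5)] = 1/30240 × (-3.29218e-08 − (-0.00921600)) = 3.04761e-07.
Partial sum through k=3: 0.188539.
k=4: B_{8}/(8)! × [f^{(7)}(30) − f^{(7)}(5)] = −1/1209600 × (-2.04847e-09 − (-0.0206438)) = -1.70667e-08.

S_4 ≈ 0.188539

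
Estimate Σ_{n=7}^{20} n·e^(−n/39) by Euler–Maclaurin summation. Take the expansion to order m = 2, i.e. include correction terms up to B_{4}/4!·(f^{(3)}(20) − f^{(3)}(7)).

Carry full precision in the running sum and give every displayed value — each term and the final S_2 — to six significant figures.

S_2 ≈ 130.275

∫_7^20 x·e^(−x/39) dx evaluates to 121.395.
Boundary: ½(f(7) + f(20)) = ½(5.84989 + 11.9761) = 8.91299.
Integral + boundary = 130.308.
Order-1 term: 1/12 · (0.291725 − 0.685701) = -0.0328314.
After k=1: 130.275.
Order-2 term: −1/720 · (0.000979181 − 0.00154970) = 7.92393e-07.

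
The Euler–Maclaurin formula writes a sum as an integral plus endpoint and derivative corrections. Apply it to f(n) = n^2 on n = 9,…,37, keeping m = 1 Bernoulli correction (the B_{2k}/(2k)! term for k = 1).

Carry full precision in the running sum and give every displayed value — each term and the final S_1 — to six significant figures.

∫_9^37 x^2 dx evaluates to 16641.3.
½[f(9) + f(37)] = ½[81.0000 + 1369.00] = 725.000.
Integral + boundary = 17366.3.
Correction k=1: B_{2}/2! · (f^{(1)}(37) − f^{(1)}(9)) = 1/12 · (74.0000 − 18.0000) = 4.66667.

S_1 ≈ 17371.0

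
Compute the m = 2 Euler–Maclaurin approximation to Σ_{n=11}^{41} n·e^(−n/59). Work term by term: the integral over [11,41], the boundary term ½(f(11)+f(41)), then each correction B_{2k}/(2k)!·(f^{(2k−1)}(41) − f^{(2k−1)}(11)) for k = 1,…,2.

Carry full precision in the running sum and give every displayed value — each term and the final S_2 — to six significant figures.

∫_11^41 x·e^(−x/59) dx evaluates to 482.730.
Boundary: ½(f(11) + f(41)) = ½(9.12899 + 20.4638) = 14.7964.
So far: 497.527.
Correction k=1: B_{2}/2! · (f^{(1)}(41) − f^{(1)}(11)) = 1/12 · (0.152273 − 0.675179) = -0.0435755.
After k=1: 497.483.
Correction k=2: B_{4}/4! · (f^{(3)}(41) − f^{(3)}(11)) = −1/720 · (0.000330510 − 0.000670783) = 4.72601e-07.

S_2 ≈ 497.483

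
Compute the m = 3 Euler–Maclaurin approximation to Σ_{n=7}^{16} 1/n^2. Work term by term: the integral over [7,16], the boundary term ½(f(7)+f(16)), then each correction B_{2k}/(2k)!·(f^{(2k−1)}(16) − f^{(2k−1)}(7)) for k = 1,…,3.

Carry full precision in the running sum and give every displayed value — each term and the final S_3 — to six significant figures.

∫_7^16 1/x^2 dx evaluates to 0.0803571.
Endpoint term: (f(7) + f(16))/2 = (0.0204082 + 0.00390625)/2 = 0.0121572.
Integral + boundary = 0.0925143.
k=1: B_{2}/(2)! × [f^{(1)}(16) − f^{(1)}(7)] = 1/12 × (-0.000488281 − (-0.00583090)) = 0.000445219.
Partial sum through k=1: 0.0929596.
k=2: B_{4}/(4)! × [f^{(3)}(16) − f^{(3)}(7)] = −1/720 × (-2.28882e-05 − (-0.00142798)) = -1.95151e-06.
Partial sum through k=2: 0.0929576.
k=3: B_{6}/(6)! × [f^{(5)}(16) − f^{(5)}(7)] = 1/30240 × (-2.68221e-06 − (-0.000874271)) = 2.88224e-08.

S_3 ≈ 0.0929576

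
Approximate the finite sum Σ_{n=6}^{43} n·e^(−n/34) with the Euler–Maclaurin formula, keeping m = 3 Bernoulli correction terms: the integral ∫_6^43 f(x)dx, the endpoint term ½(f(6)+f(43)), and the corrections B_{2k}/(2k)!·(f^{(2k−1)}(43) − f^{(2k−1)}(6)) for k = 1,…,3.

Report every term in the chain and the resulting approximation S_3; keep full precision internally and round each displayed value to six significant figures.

∫_6^43 x·e^(−x/34) dx evaluates to 400.864.
½[f(6) + f(43)] = ½[5.02934 + 12.1399] = 8.58460.
Running total after boundary: 409.449.
k=1: B_{2}/(2)! × [f^{(1)}(43) − f^{(1)}(6)] = 1/12 × (-0.0747324 − 0.690302) = -0.0637528.
After k=1: 409.385.
k=2: B_{4}/(4)! × [f^{(3)}(43) − f^{(3)}(6)] = −1/720 × (0.000423800 − 0.00204736) = 2.25495e-06.
After k=2: 409.385.
k=3: B_{6}/(6)! × [f^{(5)}(43) − f^{(5)}(6)] = 1/30240 × (7.89141e-07 − 3.02558e-06) = -7.39564e-11.

S_3 ≈ 409.385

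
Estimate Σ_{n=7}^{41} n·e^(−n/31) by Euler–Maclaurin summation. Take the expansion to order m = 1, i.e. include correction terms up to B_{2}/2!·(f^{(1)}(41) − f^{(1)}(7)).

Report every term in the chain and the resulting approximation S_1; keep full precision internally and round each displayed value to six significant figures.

S_1 ≈ 353.381

∫_7^41 x·e^(−x/31) dx evaluates to 345.185.
Endpoint term: (f(7) + f(41))/2 = (5.58511 + 10.9243)/2 = 8.25471.
So far: 353.439.
Correction k=1: B_{2}/2! · (f^{(1)}(41) − f^{(1)}(7)) = 1/12 · (-0.0859506 − 0.617708) = -0.0586382.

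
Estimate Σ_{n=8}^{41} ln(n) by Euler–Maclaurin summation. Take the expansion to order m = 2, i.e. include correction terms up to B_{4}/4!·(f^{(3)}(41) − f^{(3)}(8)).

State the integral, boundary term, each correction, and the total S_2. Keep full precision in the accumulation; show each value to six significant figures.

The integral term ∫_8^41 ln(x) dx = 102.621.
½[f(8) + f(41)] = ½[2.07944 + 3.71357] = 2.89651.
So far: 105.517.
Correction k=1: B_{2}/2! · (f^{(1)}(41) − f^{(1)}(8)) = 1/12 · (0.0243902 − 0.125000) = -0.00838415.
Running total after k=1: 105.509.
Correction k=2: B_{4}/4! · (f^{(3)}(41) − f^{(3)}(8)) = −1/720 · (2.90187e-05 − 0.00390625) = 5.38504e-06.

S_2 ≈ 105.509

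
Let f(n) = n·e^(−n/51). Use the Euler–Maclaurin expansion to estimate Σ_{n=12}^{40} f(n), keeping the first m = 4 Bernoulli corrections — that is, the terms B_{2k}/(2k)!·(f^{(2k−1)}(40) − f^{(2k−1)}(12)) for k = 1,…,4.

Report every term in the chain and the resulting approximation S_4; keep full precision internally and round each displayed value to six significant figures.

Integral: ∫_12^40 x·e^(−x/51) dx = 421.052.
Endpoint term: (f(12) + f(40))/2 = (9.48406 + 18.2573)/2 = 13.8707.
So far: 434.923.
Order-1 term: 1/12 · (0.0984463 − 0.604376) = -0.0421608.
Running total after k=1: 434.881.
Order-2 term: −1/720 · (0.000388817 − 0.000840082) = 6.26757e-07.
Running total after k=2: 434.881.
Order-3 term: 1/30240 · (2.84423e-07 − 5.56632e-07) = -9.00164e-12.
Running total after k=3: 434.881.
Order-4 term: −1/1209600 · (1.61230e-10 − 3.03837e-10) = 1.17896e-16.

S_4 ≈ 434.881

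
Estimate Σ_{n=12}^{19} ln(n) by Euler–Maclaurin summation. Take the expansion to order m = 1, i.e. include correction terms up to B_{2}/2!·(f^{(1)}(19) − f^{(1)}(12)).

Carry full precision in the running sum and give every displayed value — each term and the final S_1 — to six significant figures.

S_1 ≈ 21.8376

The integral term ∫_12^19 ln(x) dx = 19.1255.
Endpoint term: (f(12) + f(19))/2 = (2.48491 + 2.94444)/2 = 2.71467.
So far: 21.8401.
k=1: B_{2}/(2)! × [f^{(1)}(19) − f^{(1)}(12)] = 1/12 × (0.0526316 − 0.0833333) = -0.00255848.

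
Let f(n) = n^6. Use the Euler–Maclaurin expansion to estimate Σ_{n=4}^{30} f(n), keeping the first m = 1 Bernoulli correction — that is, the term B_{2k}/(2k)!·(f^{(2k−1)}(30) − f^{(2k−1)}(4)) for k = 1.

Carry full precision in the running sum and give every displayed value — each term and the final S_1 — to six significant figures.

S_1 ≈ 3.50093e+09

∫_4^30 x^6 dx evaluates to 3.12428e+09.
Boundary: ½(f(4) + f(30)) = ½(4096.00 + 7.29000e+08) = 3.64502e+08.
Running total after boundary: 3.48879e+09.
k=1: B_{2}/(2)! × [f^{(1)}(30) − f^{(1)}(4)] = 1/12 × (1.45800e+08 − 6144.00) = 1.21495e+07.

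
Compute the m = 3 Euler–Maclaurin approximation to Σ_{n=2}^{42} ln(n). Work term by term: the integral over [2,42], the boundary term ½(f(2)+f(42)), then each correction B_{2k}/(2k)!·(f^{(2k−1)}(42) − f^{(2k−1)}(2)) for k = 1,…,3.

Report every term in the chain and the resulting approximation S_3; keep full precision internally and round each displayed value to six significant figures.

∫_2^42 ln(x) dx evaluates to 115.596.
Boundary: ½(f(2) + f(42)) = ½(0.693147 + 3.73767) = 2.21541.
So far: 117.811.
k=1: B_{2}/(2)! × [f^{(1)}(42) − f^{(1)}(2)] = 1/12 × (0.0238095 − 0.500000) = -0.0396825.
After k=1: 117.772.
k=2: B_{4}/(4)! × [f^{(3)}(42) − f^{(3)}(2)] = −1/720 × (2.69949e-05 − 0.250000) = 0.000347185.
After k=2: 117.772.
k=3: B_{6}/(6)! × [f^{(5)}(42) − f^{(5)}(2)] = 1/30240 × (1.83639e-07 − 0.750000) = -2.48016e-05.

S_3 ≈ 117.772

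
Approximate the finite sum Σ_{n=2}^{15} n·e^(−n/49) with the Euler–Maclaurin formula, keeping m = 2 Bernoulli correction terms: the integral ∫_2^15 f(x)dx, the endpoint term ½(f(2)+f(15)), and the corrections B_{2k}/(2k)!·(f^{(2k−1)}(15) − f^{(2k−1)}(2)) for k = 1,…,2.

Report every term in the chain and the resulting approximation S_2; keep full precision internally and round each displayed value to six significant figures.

S_2 ≈ 96.4760

∫_2^15 x·e^(−x/49) dx evaluates to 90.0279.
½[f(2) + f(15)] = ½[1.92001 + 11.0444] = 6.48223.
Running total after boundary: 96.5101.
Correction k=1: B_{2}/2! · (f^{(1)}(15) − f^{(1)}(2)) = 1/12 · (0.510900 − 0.920822) = -0.0341602.
Running total after k=1: 96.4760.
Correction k=2: B_{4}/4! · (f^{(3)}(15) − f^{(3)}(2)) = −1/720 · (0.000826111 − 0.00118319) = 4.95939e-07.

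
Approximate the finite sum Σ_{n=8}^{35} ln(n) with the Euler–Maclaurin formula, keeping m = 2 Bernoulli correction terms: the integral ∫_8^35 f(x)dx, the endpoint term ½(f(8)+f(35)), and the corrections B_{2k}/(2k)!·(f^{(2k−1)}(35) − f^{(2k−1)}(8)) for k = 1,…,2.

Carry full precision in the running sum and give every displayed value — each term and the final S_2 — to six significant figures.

S_2 ≈ 83.6110

∫_8^35 ln(x) dx evaluates to 80.8016.
Boundary: ½(f(8) + f(35)) = ½(2.07944 + 3.55535) = 2.81739.
Integral + boundary = 83.6190.
Order-1 term: 1/12 · (0.0285714 − 0.125000) = -0.00803571.
After k=1: 83.6110.
Order-2 term: −1/720 · (4.66472e-05 − 0.00390625) = 5.36056e-06.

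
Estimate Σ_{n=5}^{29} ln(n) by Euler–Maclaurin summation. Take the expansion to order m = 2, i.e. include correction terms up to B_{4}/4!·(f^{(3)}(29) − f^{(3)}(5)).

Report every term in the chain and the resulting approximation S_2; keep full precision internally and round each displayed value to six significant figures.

S_2 ≈ 68.0790

The integral term ∫_5^29 ln(x) dx = 65.6044.
Endpoint term: (f(5) + f(29))/2 = (1.60944 + 3.36730)/2 = 2.48837.
Integral + boundary = 68.0928.
Correction k=1: B_{2}/2! · (f^{(1)}(29) − f^{(1)}(5)) = 1/12 · (0.0344828 − 0.200000) = -0.0137931.
After k=1: 68.0790.
Correction k=2: B_{4}/4! · (f^{(3)}(29) − f^{(3)}(5)) = −1/720 · (8.20042e-05 − 0.0160000) = 2.21083e-05.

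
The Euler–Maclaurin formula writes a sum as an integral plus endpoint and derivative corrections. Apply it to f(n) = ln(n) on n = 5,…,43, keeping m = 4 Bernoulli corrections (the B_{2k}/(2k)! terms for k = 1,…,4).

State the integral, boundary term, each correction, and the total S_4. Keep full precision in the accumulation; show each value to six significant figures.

S_4 ≈ 118.355

The integral term ∫_5^43 ln(x) dx = 115.684.
Boundary: ½(f(5) + f(43)) = ½(1.60944 + 3.76120) = 2.68532.
So far: 118.370.
Order-1 term: 1/12 · (0.0232558 − 0.200000) = -0.0147287.
Partial sum through k=1: 118.355.
Order-2 term: −1/720 · (2.51550e-05 − 0.0160000) = 2.21873e-05.
Partial sum through k=2: 118.355.
Order-3 term: 1/30240 · (1.63256e-07 − 0.00768000) = -2.53963e-07.
Partial sum through k=3: 118.355.
Order-4 term: −1/1209600 · (2.64883e-09 − 0.00921600) = 7.61905e-09.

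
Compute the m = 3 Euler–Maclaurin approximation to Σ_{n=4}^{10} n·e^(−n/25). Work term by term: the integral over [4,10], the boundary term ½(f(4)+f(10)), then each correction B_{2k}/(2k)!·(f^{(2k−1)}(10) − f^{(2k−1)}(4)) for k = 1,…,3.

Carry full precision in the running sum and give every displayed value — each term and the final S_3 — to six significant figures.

S_3 ≈ 36.3040

Integral: ∫_4^10 x·e^(−x/25) dx = 31.2742.
Boundary: ½(f(4) + f(10)) = ½(3.40858 + 6.70320) = 5.05589.
Integral + boundary = 36.3301.
Correction k=1: B_{2}/2! · (f^{(1)}(10) − f^{(1)}(4)) = 1/12 · (0.402192 − 0.715801) = -0.0261341.
Running total after k=1: 36.3040.
Correction k=2: B_{4}/4! · (f^{(3)}(10) − f^{(3)}(4)) = −1/720 · (0.00278853 − 0.00387214) = 1.50501e-06.
Running total after k=2: 36.3040.
Correction k=3: B_{6}/6! · (f^{(5)}(10) − f^{(5)}(4)) = 1/30240 · (7.89369e-06 − 1.05584e-05) = -8.81188e-11.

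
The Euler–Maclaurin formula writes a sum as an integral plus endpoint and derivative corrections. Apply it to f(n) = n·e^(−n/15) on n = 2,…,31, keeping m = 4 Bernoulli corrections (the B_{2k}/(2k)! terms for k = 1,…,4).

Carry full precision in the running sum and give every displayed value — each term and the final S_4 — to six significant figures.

Integral: ∫_2^31 x·e^(−x/15) dx = 135.810.
Boundary: ½(f(2) + f(31)) = ½(1.75035 + 3.92482) = 2.83758.
Integral + boundary = 138.648.
Order-1 term: 1/12 · (-0.135048 − 0.758484) = -0.0744609.
Running total after k=1: 138.573.
Order-2 term: −1/720 · (0.000525185 − 0.0111504) = 1.47572e-05.
Running total after k=2: 138.573.
Order-3 term: 1/30240 · (7.33592e-06 − 8.41319e-05) = -2.53955e-09.
Running total after k=3: 138.573.
Order-4 term: −1/1209600 · (5.48341e-08 − 5.27585e-07) = 3.90832e-13.

S_4 ≈ 138.573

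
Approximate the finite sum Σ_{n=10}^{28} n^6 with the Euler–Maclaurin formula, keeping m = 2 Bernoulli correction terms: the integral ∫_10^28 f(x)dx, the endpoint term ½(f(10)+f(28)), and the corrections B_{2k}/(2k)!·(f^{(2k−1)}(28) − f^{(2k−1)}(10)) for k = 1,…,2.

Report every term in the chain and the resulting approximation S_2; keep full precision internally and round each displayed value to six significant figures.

The integral term ∫_10^28 x^6 dx = 1.92613e+09.
Boundary: ½(f(10) + f(28)) = ½(1.00000e+06 + 4.81890e+08) = 2.41445e+08.
So far: 2.16758e+09.
Order-1 term: 1/12 · (1.03262e+08 − 600000) = 8.55518e+06.
Partial sum through k=1: 2.17613e+09.
Order-2 term: −1/720 · (2.63424e+06 − 120000) = -3492.00.

S_2 ≈ 2.17613e+09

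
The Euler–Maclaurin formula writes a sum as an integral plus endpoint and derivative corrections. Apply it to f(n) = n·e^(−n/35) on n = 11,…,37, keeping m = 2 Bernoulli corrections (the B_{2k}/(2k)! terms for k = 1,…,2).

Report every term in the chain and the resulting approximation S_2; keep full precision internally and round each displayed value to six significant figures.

S_2 ≈ 310.634

Integral: ∫_11^37 x·e^(−x/35) dx = 300.233.
Endpoint term: (f(11) + f(37))/2 = (8.03341 + 12.8555)/2 = 10.4445.
Integral + boundary = 310.677.
Correction k=1: B_{2}/2! · (f^{(1)}(37) − f^{(1)}(11)) = 1/12 · (-0.0198541 − 0.500784) = -0.0433865.
After k=1: 310.634.
Correction k=2: B_{4}/4! · (f^{(3)}(37) − f^{(3)}(11)) = −1/720 · (0.000551053 − 0.00160115) = 1.45846e-06.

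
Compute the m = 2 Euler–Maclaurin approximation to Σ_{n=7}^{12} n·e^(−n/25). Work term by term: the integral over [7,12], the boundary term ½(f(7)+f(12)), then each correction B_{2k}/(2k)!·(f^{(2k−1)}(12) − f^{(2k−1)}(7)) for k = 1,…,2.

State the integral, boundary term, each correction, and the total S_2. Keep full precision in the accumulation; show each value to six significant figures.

S_2 ≈ 38.5918

Integral: ∫_7^12 x·e^(−x/25) dx = 32.2524.
Endpoint term: (f(7) + f(12))/2 = (5.29049 + 7.42540)/2 = 6.35794.
Integral + boundary = 38.6103.
Correction k=1: B_{2}/2! · (f^{(1)}(12) − f^{(1)}(7)) = 1/12 · (0.321767 − 0.544164) = -0.0185331.
Partial sum through k=1: 38.5918.
Correction k=2: B_{4}/4! · (f^{(3)}(12) − f^{(3)}(7)) = −1/720 · (0.00249493 − 0.00328917) = 1.10311e-06.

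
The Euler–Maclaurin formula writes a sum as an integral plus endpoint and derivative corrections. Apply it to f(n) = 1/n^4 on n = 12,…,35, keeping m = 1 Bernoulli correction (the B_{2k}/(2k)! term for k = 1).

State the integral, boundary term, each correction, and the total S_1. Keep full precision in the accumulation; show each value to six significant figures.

The integral term ∫_12^35 1/x^4 dx = 0.000185127.
Boundary: ½(f(12) + f(35)) = ½(4.82253e-05 + 6.66389e-07) = 2.44458e-05.
Running total after boundary: 0.000209573.
k=1: B_{2}/(2)! × [f^{(1)}(35) − f^{(1)}(12)] = 1/12 × (-7.61587e-08 − (-1.60751e-05)) = 1.33325e-06.

S_1 ≈ 0.000210906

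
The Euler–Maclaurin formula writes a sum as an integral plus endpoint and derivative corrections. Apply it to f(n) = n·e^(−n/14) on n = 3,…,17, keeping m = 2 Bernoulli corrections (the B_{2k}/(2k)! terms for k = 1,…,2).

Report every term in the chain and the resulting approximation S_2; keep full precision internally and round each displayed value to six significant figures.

S_2 ≈ 66.9062

Integral: ∫_3^17 x·e^(−x/14) dx = 63.2299.
Boundary: ½(f(3) + f(17)) = ½(2.42135 + 5.04767) = 3.73451.
Integral + boundary = 66.9644.
Order-1 term: 1/12 · (-0.0636261 − 0.634164) = -0.0581492.
After k=1: 66.9062.
Order-2 term: −1/720 · (0.00270519 − 0.0114714) = 1.21753e-05.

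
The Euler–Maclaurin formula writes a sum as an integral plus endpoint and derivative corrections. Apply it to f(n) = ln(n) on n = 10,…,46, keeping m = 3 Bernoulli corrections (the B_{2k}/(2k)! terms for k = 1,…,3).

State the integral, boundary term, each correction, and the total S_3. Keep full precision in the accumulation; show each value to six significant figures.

S_3 ≈ 120.151

∫_10^46 ln(x) dx evaluates to 117.092.
Endpoint term: (f(10) + f(46))/2 = (2.30259 + 3.82864)/2 = 3.06561.
So far: 120.157.
Correction k=1: B_{2}/2! · (f^{(1)}(46) − f^{(1)}(10)) = 1/12 · (0.0217391 − 0.100000) = -0.00652174.
Partial sum through k=1: 120.151.
Correction k=2: B_{4}/4! · (f^{(3)}(46) − f^{(3)}(10)) = −1/720 · (2.05474e-05 − 0.00200000) = 2.74924e-06.
Partial sum through k=2: 120.151.
Correction k=3: B_{6}/6! · (f^{(5)}(46) − f^{(5)}(10)) = 1/30240 · (1.16526e-07 − 0.000240000) = -7.93265e-09.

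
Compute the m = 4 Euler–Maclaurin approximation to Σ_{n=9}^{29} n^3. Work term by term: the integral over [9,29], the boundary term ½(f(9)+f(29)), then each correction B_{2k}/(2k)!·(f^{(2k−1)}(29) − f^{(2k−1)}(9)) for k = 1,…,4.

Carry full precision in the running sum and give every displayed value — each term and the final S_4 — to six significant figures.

Integral: ∫_9^29 x^3 dx = 175180.
Endpoint term: (f(9) + f(29))/2 = (729.000 + 24389.0)/2 = 12559.0.
Running total after boundary: 187739.
Correction k=1: B_{2}/2! · (f^{(1)}(29) − f^{(1)}(9)) = 1/12 · (2523.00 − 243.000) = 190.000.
Running total after k=1: 187929.
Correction k=2: B_{4}/4! · (f^{(3)}(29) − f^{(3)}(9)) = −1/720 · (6.00000 − 6.00000) = 0.00000.
Running total after k=2: 187929.
Correction k=3: B_{6}/6! · (f^{(5)}(29) − f^{(5)}(9)) = 1/30240 · (0.00000 − 0.00000) = 0.00000.
Running total after k=3: 187929.
Correction k=4: B_{8}/8! · (f^{(7)}(29) − f^{(7)}(9)) = −1/1209600 · (0.00000 − 0.00000) = 0.00000.

S_4 ≈ 187929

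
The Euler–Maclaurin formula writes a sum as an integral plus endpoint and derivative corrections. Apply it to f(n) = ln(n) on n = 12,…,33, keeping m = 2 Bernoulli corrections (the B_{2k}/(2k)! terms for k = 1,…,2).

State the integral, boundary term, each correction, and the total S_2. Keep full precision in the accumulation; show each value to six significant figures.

The integral term ∫_12^33 ln(x) dx = 64.5659.
Endpoint term: (f(12) + f(33))/2 = (2.48491 + 3.49651)/2 = 2.99071.
Running total after boundary: 67.5566.
Correction k=1: B_{2}/2! · (f^{(1)}(33) − f^{(1)}(12)) = 1/12 · (0.0303030 − 0.0833333) = -0.00441919.
Running total after k=1: 67.5522.
Correction k=2: B_{4}/4! · (f^{(3)}(33) − f^{(3)}(12)) = −1/720 · (5.56529e-05 − 0.00115741) = 1.53021e-06.

S_2 ≈ 67.5522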